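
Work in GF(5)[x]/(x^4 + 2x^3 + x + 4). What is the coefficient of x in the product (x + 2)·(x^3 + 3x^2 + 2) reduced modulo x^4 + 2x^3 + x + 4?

Multiply in GF(5)[x]: (x + 2)·(x^3 + 3x^2 + 2) = x^4 + x^2 + 2x + 4.
Reduce using x^4 ≡ 3x^3 + 4x + 1 (mod x^4 + 2x^3 + x + 4).
Reduced: 3x^3 + x^2 + x.

1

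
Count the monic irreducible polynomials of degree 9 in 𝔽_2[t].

56

Gauss's count: N_{2}(9) = (1/9) Σ_{d|9} μ(9/d)·2^d.
Divisors of 9: 1, 3, 9; μ(9/d) for each: 0, -1, 1.
Σ = − 2^3 + 2^9 = 504.
N = 504/9 = 56.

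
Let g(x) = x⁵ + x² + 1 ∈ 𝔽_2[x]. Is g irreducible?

Check for roots in 𝔽_2: g(0) = 1; g(1) = 1.
No roots, so no linear factors.
Monic irreducibles of degree 2 over GF(2): x² + x + 1.
None of them divide g (all give nonzero remainder).
No irreducible factor of degree ≤ 2 exists, so g is irreducible over GF(2).

Yes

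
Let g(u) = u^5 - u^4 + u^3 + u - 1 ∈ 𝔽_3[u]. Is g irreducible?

Check for roots in 𝔽_3: g(0) = 2; g(1) = 1; g(2) = 1.
No roots, so no linear factors.
Monic irreducibles of degree 2 over GF(3): u^2 + 1, u^2 + u - 1, u^2 - u - 1.
None of them divide g (all give nonzero remainder).
No irreducible factor of degree ≤ 2 exists, so g is irreducible over GF(3).

Yes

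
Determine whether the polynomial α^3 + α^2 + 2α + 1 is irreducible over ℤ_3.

Yes

Write g(α) = α^3 + α^2 + 2α + 1.
Check for roots in ℤ_3: g(0) = 1; g(1) = 2; g(2) = 2.
No roots. A degree-3 polynomial over a field with no linear factor is irreducible.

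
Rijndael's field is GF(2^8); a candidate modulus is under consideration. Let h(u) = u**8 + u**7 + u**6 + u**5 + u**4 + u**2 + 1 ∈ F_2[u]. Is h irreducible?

Check for roots in F_2: h(0) = 1; h(1) = 1.
No roots, so no linear factors.
Monic irreducibles of degree 2 over GF(2): u**2 + u + 1.
None of them divide h (all give nonzero remainder).
Monic irreducibles of degree 3 over GF(2): u**3 + u + 1, u**3 + u**2 + 1.
None of them divide h (all give nonzero remainder).
Monic irreducibles of degree 4 over GF(2): u**4 + u + 1, u**4 + u**3 + 1, u**4 + u**3 + u**2 + u + 1.
None of them divide h (all give nonzero remainder).
No irreducible factor of degree ≤ 4 exists, so h is irreducible over GF(2).

Yes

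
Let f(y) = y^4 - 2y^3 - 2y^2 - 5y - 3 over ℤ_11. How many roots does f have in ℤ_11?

3

Evaluate at each of the 11 elements of ℤ_11:
f(0) = 8; f(1) = 0 → root; f(2) = 1; f(3) = 2; f(4) = 7; f(5) = 0 → root; f(6) = 0 → root; f(7) = 6; f(8) = 8; f(9) = 9; f(10) = 3.
Roots: {1, 5, 6}.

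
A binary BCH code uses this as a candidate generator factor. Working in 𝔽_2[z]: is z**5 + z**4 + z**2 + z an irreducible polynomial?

No

Write f(z) = z**5 + z**4 + z**2 + z.
Check for roots in 𝔽_2: f(0) = 0 → root; f(1) = 0 → root.
f(0) = 0, so (z) divides f(z); f is reducible.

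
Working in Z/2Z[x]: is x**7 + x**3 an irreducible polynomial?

No

Write g(x) = x**7 + x**3.
Check for roots in Z/2Z: g(0) = 0 → root; g(1) = 0 → root.
g(0) = 0, so (x) divides g(x); g is reducible.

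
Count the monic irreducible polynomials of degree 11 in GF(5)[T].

x^(5^11) − x is the product of all monic irreducibles of degree dividing 11; Möbius inversion gives N = (1/11) Σ μ(11/d)·5^d.
Divisors of 11: 1, 11; μ(11/d) for each: -1, 1.
Σ = − 5^1 + 5^11 = 48828120.
N = 48828120/11 = 4438920.

4438920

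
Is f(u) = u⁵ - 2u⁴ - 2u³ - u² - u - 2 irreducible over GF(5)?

Check for roots in GF(5): f(0) = 3; f(1) = 3; f(2) = 1; f(3) = 3; f(4) = 2.
No roots, so no linear factors.
Degree-2 irreducible divisors: test the 10 monic irreducibles of degree 2 over GF(5).
None of them divide f (all give nonzero remainder).
No irreducible factor of degree ≤ 2 exists, so f is irreducible over GF(5).

Yes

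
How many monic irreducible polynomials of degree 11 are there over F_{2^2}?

Gauss's count: N_{4}(11) = (1/11) Σ_{d|11} μ(11/d)·4^d.
Divisors of 11: 1, 11; μ(11/d) for each: -1, 1.
Σ = − 4^1 + 4^11 = 4194300.
N = 4194300/11 = 381300.

381300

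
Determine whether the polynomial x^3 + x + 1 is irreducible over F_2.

Write g(x) = x^3 + x + 1.
Check for roots in F_2: g(0) = 1; g(1) = 1.
No roots. A degree-3 polynomial over a field with no linear factor is irreducible.

Yes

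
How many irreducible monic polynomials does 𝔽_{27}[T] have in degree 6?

64566684

The number of monic irreducibles of degree 6 over GF(27) is (1/6)·Σ_{d∣6} μ(6/d) 27^d.
Divisors of 6: 1, 2, 3, 6; μ(6/d) for each: 1, -1, -1, 1.
Σ = 27^1 − 27^2 − 27^3 + 27^6 = 387400104.
N = 387400104/6 = 64566684.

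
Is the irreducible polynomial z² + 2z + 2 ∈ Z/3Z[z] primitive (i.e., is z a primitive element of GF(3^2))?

Write f(z) = z² + 2z + 2.
|GF(3^2)^×| = 3^2 − 1 = 8. Prime factorization: 8 = 2^3.
f is primitive ⇔ z has order 8 in GF(3)[z]/(f), i.e. z^(8/q) ≠ 1 for each prime q | 8.
z^(4) mod f = 2.
None equal 1, so z has full order 8; f is primitive.

Yes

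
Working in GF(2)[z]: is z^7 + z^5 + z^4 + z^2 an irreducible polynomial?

No

Write f(z) = z^7 + z^5 + z^4 + z^2.
Check for roots in GF(2): f(0) = 0 → root; f(1) = 0 → root.
f(0) = 0, so (z) divides f(z); f is reducible.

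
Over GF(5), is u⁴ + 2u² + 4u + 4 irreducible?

Write P(u) = u⁴ + 2u² + 4u + 4.
Check for roots in GF(5): P(0) = 4; P(1) = 1; P(2) = 1; P(3) = 0 → root; P(4) = 3.
P(3) = 0, so (u − 3) divides P(u); P is reducible.

No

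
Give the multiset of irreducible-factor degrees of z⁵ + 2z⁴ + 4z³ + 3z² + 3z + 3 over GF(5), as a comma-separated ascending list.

Write f(z) = z⁵ + 2z⁴ + 4z³ + 3z² + 3z + 3.
Roots in GF(5): f(0) = 3; f(1) = 1; f(2) = 2; f(3) = 2; f(4) = 0 → root.
Linear factors from roots: (z + 1).
Complete factorization: f(z) = (z + 1)·(z⁴ + z³ + 3z² + 3).
Factor degrees with multiplicity: 1 + 4 = 5.

1, 4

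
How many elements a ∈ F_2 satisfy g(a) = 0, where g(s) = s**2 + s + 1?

0

Evaluate at each of the 2 elements of F_2:
g(0) = 1; g(1) = 1.
No element is a root.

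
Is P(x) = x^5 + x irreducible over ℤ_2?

Check for roots in ℤ_2: P(0) = 0 → root; P(1) = 0 → root.
P(0) = 0, so (x) divides P(x); P is reducible.

No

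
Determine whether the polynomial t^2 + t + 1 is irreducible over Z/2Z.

Write f(t) = t^2 + t + 1.
Check for roots in Z/2Z: f(0) = 1; f(1) = 1.
No roots. A degree-2 polynomial over a field with no linear factor is irreducible.

Yes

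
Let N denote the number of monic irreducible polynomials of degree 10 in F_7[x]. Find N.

28245840

x^(7^10) − x is the product of all monic irreducibles of degree dividing 10; Möbius inversion gives N = (1/10) Σ μ(10/d)·7^d.
Divisors of 10: 1, 2, 5, 10; μ(10/d) for each: 1, -1, -1, 1.
Σ = 7^1 − 7^2 − 7^5 + 7^10 = 282458400.
N = 282458400/10 = 28245840.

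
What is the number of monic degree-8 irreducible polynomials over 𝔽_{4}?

Gauss's count: N_{4}(8) = (1/8) Σ_{d|8} μ(8/d)·4^d.
Divisors of 8: 1, 2, 4, 8; μ(8/d) for each: 0, 0, -1, 1.
Σ = − 4^4 + 4^8 = 65280.
N = 65280/8 = 8160.

8160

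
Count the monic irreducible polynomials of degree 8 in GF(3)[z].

By the necklace-counting formula, N_3(8) = (1/8) Σ_{d|8} μ(8/d)·3^d.
Divisors of 8: 1, 2, 4, 8; μ(8/d) for each: 0, 0, -1, 1.
Σ = − 3^4 + 3^8 = 6480.
N = 6480/8 = 810.

810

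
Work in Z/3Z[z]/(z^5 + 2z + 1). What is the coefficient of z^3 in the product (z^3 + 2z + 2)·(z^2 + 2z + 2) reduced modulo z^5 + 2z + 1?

1

Multiply in Z/3Z[z]: (z^3 + 2z + 2)·(z^2 + 2z + 2) = z^5 + 2z^4 + z^3 + 2z + 1.
Reduce using z^5 ≡ z + 2 (mod z^5 + 2z + 1).
Reduced: 2z^4 + z^3.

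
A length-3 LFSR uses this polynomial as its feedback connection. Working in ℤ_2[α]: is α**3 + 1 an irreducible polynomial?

Write m(α) = α**3 + 1.
Check for roots in ℤ_2: m(0) = 1; m(1) = 0 → root.
m(1) = 0, so (α − 1) divides m(α); m is reducible.

No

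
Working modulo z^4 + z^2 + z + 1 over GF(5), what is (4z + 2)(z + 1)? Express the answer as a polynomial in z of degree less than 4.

Multiply in GF(5)[z]: (4z + 2)·(z + 1) = 4z^2 + z + 2.
Reduced: 4z^2 + z + 2.

4z^2 + z + 2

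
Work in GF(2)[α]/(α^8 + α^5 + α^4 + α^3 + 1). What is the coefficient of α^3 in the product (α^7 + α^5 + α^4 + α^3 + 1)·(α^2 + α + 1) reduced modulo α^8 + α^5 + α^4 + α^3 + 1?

0

Multiply in GF(2)[α]: (α^7 + α^5 + α^4 + α^3 + 1)·(α^2 + α + 1) = α^9 + α^8 + α^5 + α^3 + α^2 + α + 1.
Reduce using α^8 ≡ α^5 + α^4 + α^3 + 1 (mod α^8 + α^5 + α^4 + α^3 + 1).
Reduced: α^6 + α^5 + α^2.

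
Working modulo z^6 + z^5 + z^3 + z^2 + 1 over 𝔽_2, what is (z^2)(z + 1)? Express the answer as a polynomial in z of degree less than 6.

z^3 + z^2

Multiply in 𝔽_2[z]: (z^2)·(z + 1) = z^3 + z^2.
Reduced: z^3 + z^2.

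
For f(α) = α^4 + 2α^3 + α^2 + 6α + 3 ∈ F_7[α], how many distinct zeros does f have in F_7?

1

Evaluate at each of the 7 elements of F_7:
f(0) = 3; f(1) = 6; f(2) = 2; f(3) = 4; f(4) = 0 → root; f(5) = 2; f(6) = 4.
Roots: {4}.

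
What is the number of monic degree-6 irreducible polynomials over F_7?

19544

Gauss's count: N_{7}(6) = (1/6) Σ_{d|6} μ(6/d)·7^d.
Divisors of 6: 1, 2, 3, 6; μ(6/d) for each: 1, -1, -1, 1.
Σ = 7^1 − 7^2 − 7^3 + 7^6 = 117264.
N = 117264/6 = 19544.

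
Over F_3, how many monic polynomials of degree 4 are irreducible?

Gauss's count: N_{3}(4) = (1/4) Σ_{d|4} μ(4/d)·3^d.
Divisors of 4: 1, 2, 4; μ(4/d) for each: 0, -1, 1.
Σ = − 3^2 + 3^4 = 72.
N = 72/4 = 18.

18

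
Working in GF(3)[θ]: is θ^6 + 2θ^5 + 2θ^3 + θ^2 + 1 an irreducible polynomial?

Write g(θ) = θ^6 + 2θ^5 + 2θ^3 + θ^2 + 1.
Check for roots in GF(3): g(0) = 1; g(1) = 1; g(2) = 2.
No roots, so no linear factors.
Monic irreducibles of degree 2 over GF(3): θ^2 + 1, θ^2 + θ + 2, θ^2 + 2θ + 2.
None of them divide g (all give nonzero remainder).
Degree-3 irreducible divisors: test the 8 monic irreducibles of degree 3 over GF(3).
None of them divide g (all give nonzero remainder).
No irreducible factor of degree ≤ 3 exists, so g is irreducible over GF(3).

Yes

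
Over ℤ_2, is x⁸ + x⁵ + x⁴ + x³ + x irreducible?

Write P(x) = x⁸ + x⁵ + x⁴ + x³ + x.
Check for roots in ℤ_2: P(0) = 0 → root; P(1) = 1.
P(0) = 0, so (x) divides P(x); P is reducible.

No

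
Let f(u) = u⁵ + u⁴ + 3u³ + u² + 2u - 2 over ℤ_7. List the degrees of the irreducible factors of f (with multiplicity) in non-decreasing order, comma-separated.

Linear factors from roots: (u + 2).
Complete factorization: f(u) = (u + 2)·(u² + 2)·(u² - u + 3).
Factor degrees with multiplicity: 1 + 2 + 2 = 5.

1, 2, 2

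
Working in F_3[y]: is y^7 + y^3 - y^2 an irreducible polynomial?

No

Write h(y) = y^7 + y^3 - y^2.
Check for roots in F_3: h(0) = 0 → root; h(1) = 1; h(2) = 0 → root.
h(0) = 0, so (y) divides h(y); h is reducible.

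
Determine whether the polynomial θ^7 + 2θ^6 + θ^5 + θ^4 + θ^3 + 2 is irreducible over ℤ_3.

Yes

Write h(θ) = θ^7 + 2θ^6 + θ^5 + θ^4 + θ^3 + 2.
Check for roots in ℤ_3: h(0) = 2; h(1) = 2; h(2) = 2.
No roots, so no linear factors.
Monic irreducibles of degree 2 over GF(3): θ^2 + 1, θ^2 + θ + 2, θ^2 + 2θ + 2.
None of them divide h (all give nonzero remainder).
Degree-3 irreducible divisors: test the 8 monic irreducibles of degree 3 over GF(3).
None of them divide h (all give nonzero remainder).
No irreducible factor of degree ≤ 3 exists, so h is irreducible over GF(3).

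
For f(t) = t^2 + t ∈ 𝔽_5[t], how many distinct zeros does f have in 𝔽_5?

2

Evaluate at each of the 5 elements of 𝔽_5:
f(0) = 0 → root; f(1) = 2; f(2) = 1; f(3) = 2; f(4) = 0 → root.
Roots: {0, 4}.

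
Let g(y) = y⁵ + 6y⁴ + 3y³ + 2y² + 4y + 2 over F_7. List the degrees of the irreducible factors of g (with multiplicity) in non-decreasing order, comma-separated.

1, 4

Linear factors from roots: (y + 2).
Complete factorization: g(y) = (y + 2)·(y⁴ + 4y³ + 2y² + 5y + 1).
Factor degrees with multiplicity: 1 + 4 = 5.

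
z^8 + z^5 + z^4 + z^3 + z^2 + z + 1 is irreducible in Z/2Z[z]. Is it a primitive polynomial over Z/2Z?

Write f(z) = z^8 + z^5 + z^4 + z^3 + z^2 + z + 1.
|GF(2^8)^×| = 2^8 − 1 = 255. Prime factorization: 255 = 3·5·17.
f is primitive ⇔ z has order 255 in GF(2)[z]/(f), i.e. z^(255/q) ≠ 1 for each prime q | 255.
z^(85) mod f = 1
z^(51) mod f = z^7 + z^5 + z^3 + z^2 + z + 1.
z^(15) mod f = z^6 + z^3 + z + 1.
Since z^(85) = 1, the order of z divides 85 < 255; not primitive.

No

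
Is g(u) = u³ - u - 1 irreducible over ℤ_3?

Check for roots in ℤ_3: g(0) = 2; g(1) = 2; g(2) = 2.
No roots. A degree-3 polynomial over a field with no linear factor is irreducible.

Yes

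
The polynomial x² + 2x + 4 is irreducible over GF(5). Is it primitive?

No

Write f(x) = x² + 2x + 4.
|GF(5^2)^×| = 5^2 − 1 = 24. Prime factorization: 24 = 2^3·3.
f is primitive ⇔ x has order 24 in GF(5)[x]/(f), i.e. x^(24/q) ≠ 1 for each prime q | 24.
x^(12) mod f = 1
x^(8) mod f = 2x + 4.
Since x^(12) = 1, the order of x divides 12 < 24; not primitive.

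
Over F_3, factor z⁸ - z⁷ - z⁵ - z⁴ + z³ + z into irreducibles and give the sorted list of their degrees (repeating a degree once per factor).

Write g(z) = z⁸ - z⁷ - z⁵ - z⁴ + z³ + z.
Roots in F_3: g(0) = 0 → root; g(1) = 0 → root; g(2) = 0 → root.
Linear factors from roots: (z), (z - 1), (z + 1).
Complete factorization: g(z) = (z)·(z - 1)·(z + 1)^2·(z² + 1)·(z² + z - 1).
Factor degrees with multiplicity: 1 + 1 + 1 + 1 + 2 + 2 = 8.

1, 1, 1, 1, 2, 2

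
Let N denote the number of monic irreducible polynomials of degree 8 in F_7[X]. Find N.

720300

Gauss's count: N_{7}(8) = (1/8) Σ_{d|8} μ(8/d)·7^d.
Divisors of 8: 1, 2, 4, 8; μ(8/d) for each: 0, 0, -1, 1.
Σ = − 7^4 + 7^8 = 5762400.
N = 5762400/8 = 720300.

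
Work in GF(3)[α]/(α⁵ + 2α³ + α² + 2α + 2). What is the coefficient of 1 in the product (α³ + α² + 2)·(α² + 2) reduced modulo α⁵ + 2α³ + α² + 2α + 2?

2

Multiply in GF(3)[α]: (α³ + α² + 2)·(α² + 2) = α⁵ + α⁴ + 2α³ + α² + 1.
Reduce using α⁵ ≡ α³ + 2α² + α + 1 (mod α⁵ + 2α³ + α² + 2α + 2).
Reduced: α⁴ + α + 2.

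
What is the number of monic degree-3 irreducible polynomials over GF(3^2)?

240

x^(9^3) − x is the product of all monic irreducibles of degree dividing 3; Möbius inversion gives N = (1/3) Σ μ(3/d)·9^d.
Divisors of 3: 1, 3; μ(3/d) for each: -1, 1.
Σ = − 9^1 + 9^3 = 720.
N = 720/3 = 240.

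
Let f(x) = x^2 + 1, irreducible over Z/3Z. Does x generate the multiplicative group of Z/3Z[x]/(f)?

|GF(3^2)^×| = 3^2 − 1 = 8. Prime factorization: 8 = 2^3.
f is primitive ⇔ x has order 8 in GF(3)[x]/(f), i.e. x^(8/q) ≠ 1 for each prime q | 8.
x^(4) mod f = 1
Since x^(4) = 1, the order of x divides 4 < 8; not primitive.

No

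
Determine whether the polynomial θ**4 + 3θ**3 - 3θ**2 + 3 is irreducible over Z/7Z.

Write h(θ) = θ**4 + 3θ**3 - 3θ**2 + 3.
Check for roots in Z/7Z: h(0) = 3; h(1) = 4; h(2) = 3; h(3) = 5; h(4) = 4; h(5) = 4; h(6) = 5.
No roots, so no linear factors.
Degree-2 irreducible divisors: test the 21 monic irreducibles of degree 2 over GF(7).
θ**2 - 2θ + 2 divides h: h(θ) = (θ**2 - 2θ + 2)·(θ**2 - 2θ - 2).

No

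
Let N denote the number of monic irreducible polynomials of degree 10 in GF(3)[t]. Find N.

5880

The number of monic irreducibles of degree 10 over GF(3) is (1/10)·Σ_{d∣10} μ(10/d) 3^d.
Divisors of 10: 1, 2, 5, 10; μ(10/d) for each: 1, -1, -1, 1.
Σ = 3^1 − 3^2 − 3^5 + 3^10 = 58800.
N = 58800/10 = 5880.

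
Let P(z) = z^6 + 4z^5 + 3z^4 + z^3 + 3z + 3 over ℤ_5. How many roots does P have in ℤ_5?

Evaluate at each of the 5 elements of ℤ_5:
P(0) = 3; P(1) = 0 → root; P(2) = 2; P(3) = 3; P(4) = 4.
Roots: {1}.

1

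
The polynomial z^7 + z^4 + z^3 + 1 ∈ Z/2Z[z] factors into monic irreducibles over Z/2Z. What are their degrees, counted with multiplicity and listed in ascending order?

1, 1, 1, 1, 1, 2

Write f(z) = z^7 + z^4 + z^3 + 1.
Roots in Z/2Z: f(0) = 1; f(1) = 0 → root.
Linear factors from roots: (z + 1).
Complete factorization: f(z) = (z + 1)^5·(z^2 + z + 1).
Factor degrees with multiplicity: 1 + 1 + 1 + 1 + 1 + 2 = 7.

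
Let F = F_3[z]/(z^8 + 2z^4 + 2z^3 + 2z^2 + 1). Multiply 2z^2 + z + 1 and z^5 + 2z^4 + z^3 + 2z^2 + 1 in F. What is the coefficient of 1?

Multiply in F_3[z]: (2z^2 + z + 1)·(z^5 + 2z^4 + z^3 + 2z^2 + 1) = 2z^7 + 2z^6 + 2z^5 + z^4 + z^2 + z + 1.
Reduced: 2z^7 + 2z^6 + 2z^5 + z^4 + z^2 + z + 1.

1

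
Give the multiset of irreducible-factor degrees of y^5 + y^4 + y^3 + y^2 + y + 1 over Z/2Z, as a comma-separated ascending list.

1, 2, 2

Write h(y) = y^5 + y^4 + y^3 + y^2 + y + 1.
Roots in Z/2Z: h(0) = 1; h(1) = 0 → root.
Linear factors from roots: (y + 1).
Complete factorization: h(y) = (y + 1)·(y^2 + y + 1)^2.
Factor degrees with multiplicity: 1 + 2 + 2 = 5.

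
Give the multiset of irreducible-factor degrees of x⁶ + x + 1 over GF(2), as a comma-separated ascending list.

Write h(x) = x⁶ + x + 1.
Roots in GF(2): h(0) = 1; h(1) = 1.
Complete factorization: h(x) = (x⁶ + x + 1).
Factor degrees with multiplicity: 6 = 6.

6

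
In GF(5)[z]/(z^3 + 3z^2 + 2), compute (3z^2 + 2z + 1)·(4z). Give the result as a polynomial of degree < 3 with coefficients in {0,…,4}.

Multiply in GF(5)[z]: (3z^2 + 2z + 1)·(4z) = 2z^3 + 3z^2 + 4z.
Reduce using z^3 ≡ 2z^2 + 3 (mod z^3 + 3z^2 + 2).
Reduced: 2z^2 + 4z + 1.

2z^2 + 4z + 1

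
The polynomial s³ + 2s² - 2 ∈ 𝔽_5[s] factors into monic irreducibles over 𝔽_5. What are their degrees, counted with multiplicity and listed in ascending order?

3

Write f(s) = s³ + 2s² - 2.
Roots in 𝔽_5: f(0) = 3; f(1) = 1; f(2) = 4; f(3) = 3; f(4) = 4.
Complete factorization: f(s) = (s³ + 2s² - 2).
Factor degrees with multiplicity: 3 = 3.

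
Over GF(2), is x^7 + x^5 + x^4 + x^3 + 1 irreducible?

Yes

Write g(x) = x^7 + x^5 + x^4 + x^3 + 1.
Check for roots in GF(2): g(0) = 1; g(1) = 1.
No roots, so no linear factors.
Monic irreducibles of degree 2 over GF(2): x^2 + x + 1.
None of them divide g (all give nonzero remainder).
Monic irreducibles of degree 3 over GF(2): x^3 + x + 1, x^3 + x^2 + 1.
None of them divide g (all give nonzero remainder).
No irreducible factor of degree ≤ 3 exists, so g is irreducible over GF(2).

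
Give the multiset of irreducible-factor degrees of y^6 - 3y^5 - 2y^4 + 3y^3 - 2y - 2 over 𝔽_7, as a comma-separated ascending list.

3, 3

Write h(y) = y^6 - 3y^5 - 2y^4 + 3y^3 - 2y - 2.
Complete factorization: h(y) = (y^3 + 2y^2 + 2y - 1)·(y^3 + 2y^2 - y + 2).
Factor degrees with multiplicity: 3 + 3 = 6.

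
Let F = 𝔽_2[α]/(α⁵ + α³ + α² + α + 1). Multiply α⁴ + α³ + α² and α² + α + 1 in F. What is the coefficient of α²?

Multiply in 𝔽_2[α]: (α⁴ + α³ + α²)·(α² + α + 1) = α⁶ + α⁴ + α².
Reduce using α⁵ ≡ α³ + α² + α + 1 (mod α⁵ + α³ + α² + α + 1).
Reduced: α³ + α.

0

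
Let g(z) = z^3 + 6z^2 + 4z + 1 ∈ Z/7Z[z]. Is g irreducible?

Check for roots in Z/7Z: g(0) = 1; g(1) = 5; g(2) = 6; g(3) = 3; g(4) = 2; g(5) = 2; g(6) = 2.
No roots. A degree-3 polynomial over a field with no linear factor is irreducible.

Yes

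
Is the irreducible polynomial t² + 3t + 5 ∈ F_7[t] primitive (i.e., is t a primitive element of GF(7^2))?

Yes

Write f(t) = t² + 3t + 5.
|GF(7^2)^×| = 7^2 − 1 = 48. Prime factorization: 48 = 2^4·3.
f is primitive ⇔ t has order 48 in GF(7)[t]/(f), i.e. t^(48/q) ≠ 1 for each prime q | 48.
t^(24) mod f = 6.
t^(16) mod f = 4.
None equal 1, so t has full order 48; f is primitive.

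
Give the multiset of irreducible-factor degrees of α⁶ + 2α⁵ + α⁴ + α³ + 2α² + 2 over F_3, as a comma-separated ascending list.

Write h(α) = α⁶ + 2α⁵ + α⁴ + α³ + 2α² + 2.
Roots in F_3: h(0) = 2; h(1) = 0 → root; h(2) = 0 → root.
Linear factors from roots: (α + 2), (α + 1).
Complete factorization: h(α) = (α + 1)·(α + 2)^2·(α³ + 2α + 2).
Factor degrees with multiplicity: 1 + 1 + 1 + 3 = 6.

1, 1, 1, 3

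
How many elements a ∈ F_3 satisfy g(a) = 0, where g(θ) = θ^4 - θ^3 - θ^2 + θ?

Evaluate at each of the 3 elements of F_3:
g(0) = 0 → root; g(1) = 0 → root; g(2) = 0 → root.
Roots: {0, 1, 2}.

3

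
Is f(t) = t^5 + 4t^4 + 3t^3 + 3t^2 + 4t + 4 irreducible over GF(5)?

Check for roots in GF(5): f(0) = 4; f(1) = 4; f(2) = 4; f(3) = 1; f(4) = 3.
No roots, so no linear factors.
Degree-2 irreducible divisors: test the 10 monic irreducibles of degree 2 over GF(5).
None of them divide f (all give nonzero remainder).
No irreducible factor of degree ≤ 2 exists, so f is irreducible over GF(5).

Yes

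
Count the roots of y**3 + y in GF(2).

2

Write P(y) = y**3 + y.
Evaluate at each of the 2 elements of GF(2):
P(0) = 0 → root; P(1) = 0 → root.
Roots: {0, 1}.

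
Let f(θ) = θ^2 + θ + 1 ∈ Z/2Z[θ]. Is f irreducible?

Yes

Check for roots in Z/2Z: f(0) = 1; f(1) = 1.
No roots. A degree-2 polynomial over a field with no linear factor is irreducible.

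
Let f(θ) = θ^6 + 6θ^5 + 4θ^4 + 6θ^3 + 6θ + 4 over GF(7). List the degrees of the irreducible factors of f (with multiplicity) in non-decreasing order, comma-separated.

1, 1, 2, 2

Linear factors from roots: (θ + 4), (θ + 3).
Complete factorization: f(θ) = (θ + 3)·(θ + 4)·(θ^2 + θ + 6)·(θ^2 + 5θ + 2).
Factor degrees with multiplicity: 1 + 1 + 2 + 2 = 6.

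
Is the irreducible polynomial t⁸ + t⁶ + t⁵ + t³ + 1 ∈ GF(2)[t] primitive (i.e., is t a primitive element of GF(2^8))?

Write f(t) = t⁸ + t⁶ + t⁵ + t³ + 1.
|GF(2^8)^×| = 2^8 − 1 = 255. Prime factorization: 255 = 3·5·17.
f is primitive ⇔ t has order 255 in GF(2)[t]/(f), i.e. t^(255/q) ≠ 1 for each prime q | 255.
t^(85) mod f = t⁶ + t⁵ + t⁴ + t³ + t² + t + 1.
t^(51) mod f = t⁶ + t⁵ + t⁴ + t³.
t^(15) mod f = t⁷ + t⁵ + t⁴ + t² + 1.
None equal 1, so t has full order 255; f is primitive.

Yes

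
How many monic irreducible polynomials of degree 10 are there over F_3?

5880

Gauss's count: N_{3}(10) = (1/10) Σ_{d|10} μ(10/d)·3^d.
Divisors of 10: 1, 2, 5, 10; μ(10/d) for each: 1, -1, -1, 1.
Σ = 3^1 − 3^2 − 3^5 + 3^10 = 58800.
N = 58800/10 = 5880.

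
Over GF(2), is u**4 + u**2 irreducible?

Write f(u) = u**4 + u**2.
Check for roots in GF(2): f(0) = 0 → root; f(1) = 0 → root.
f(0) = 0, so (u) divides f(u); f is reducible.

No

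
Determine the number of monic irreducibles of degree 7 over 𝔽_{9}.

683280

x^(9^7) − x is the product of all monic irreducibles of degree dividing 7; Möbius inversion gives N = (1/7) Σ μ(7/d)·9^d.
Divisors of 7: 1, 7; μ(7/d) for each: -1, 1.
Σ = − 9^1 + 9^7 = 4782960.
N = 4782960/7 = 683280.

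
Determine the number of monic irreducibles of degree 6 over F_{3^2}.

The number of monic irreducibles of degree 6 over GF(9) is (1/6)·Σ_{d∣6} μ(6/d) 9^d.
Divisors of 6: 1, 2, 3, 6; μ(6/d) for each: 1, -1, -1, 1.
Σ = 9^1 − 9^2 − 9^3 + 9^6 = 530640.
N = 530640/6 = 88440.

88440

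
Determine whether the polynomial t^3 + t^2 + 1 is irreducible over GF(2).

Write P(t) = t^3 + t^2 + 1.
Check for roots in GF(2): P(0) = 1; P(1) = 1.
No roots. A degree-3 polynomial over a field with no linear factor is irreducible.

Yes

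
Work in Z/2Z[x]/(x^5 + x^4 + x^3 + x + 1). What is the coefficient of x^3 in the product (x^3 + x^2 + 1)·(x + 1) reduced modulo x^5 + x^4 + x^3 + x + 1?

Multiply in Z/2Z[x]: (x^3 + x^2 + 1)·(x + 1) = x^4 + x^2 + x + 1.
Reduced: x^4 + x^2 + x + 1.

0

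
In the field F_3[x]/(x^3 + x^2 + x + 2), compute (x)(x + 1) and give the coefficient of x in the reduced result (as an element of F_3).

Multiply in F_3[x]: (x)·(x + 1) = x^2 + x.
Reduced: x^2 + x.

1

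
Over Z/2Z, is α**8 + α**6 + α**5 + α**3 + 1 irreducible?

Write P(α) = α**8 + α**6 + α**5 + α**3 + 1.
Check for roots in Z/2Z: P(0) = 1; P(1) = 1.
No roots, so no linear factors.
Monic irreducibles of degree 2 over GF(2): α**2 + α + 1.
None of them divide P (all give nonzero remainder).
Monic irreducibles of degree 3 over GF(2): α**3 + α + 1, α**3 + α**2 + 1.
None of them divide P (all give nonzero remainder).
Monic irreducibles of degree 4 over GF(2): α**4 + α + 1, α**4 + α**3 + 1, α**4 + α**3 + α**2 + α + 1.
None of them divide P (all give nonzero remainder).
No irreducible factor of degree ≤ 4 exists, so P is irreducible over GF(2).

Yes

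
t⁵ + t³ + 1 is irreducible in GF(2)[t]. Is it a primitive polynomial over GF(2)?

Yes

Write f(t) = t⁵ + t³ + 1.
|GF(2^5)^×| = 2^5 − 1 = 31. Prime factorization: 31 = 31.
f is primitive ⇔ t has order 31 in GF(2)[t]/(f), i.e. t^(31/q) ≠ 1 for each prime q | 31.
t^(1) mod f = t.
None equal 1, so t has full order 31; f is primitive.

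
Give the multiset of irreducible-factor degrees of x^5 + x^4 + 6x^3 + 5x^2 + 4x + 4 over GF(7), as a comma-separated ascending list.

1, 1, 3

Write h(x) = x^5 + x^4 + 6x^3 + 5x^2 + 4x + 4.
Linear factors from roots: (x + 6), (x + 3).
Complete factorization: h(x) = (x + 3)·(x + 6)·(x^3 + 6x^2 + 4x + 1).
Factor degrees with multiplicity: 1 + 1 + 3 = 5.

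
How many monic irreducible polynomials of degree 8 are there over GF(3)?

By the necklace-counting formula, N_3(8) = (1/8) Σ_{d|8} μ(8/d)·3^d.
Divisors of 8: 1, 2, 4, 8; μ(8/d) for each: 0, 0, -1, 1.
Σ = − 3^4 + 3^8 = 6480.
N = 6480/8 = 810.

810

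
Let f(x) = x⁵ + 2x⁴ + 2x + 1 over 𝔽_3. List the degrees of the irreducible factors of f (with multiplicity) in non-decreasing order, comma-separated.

1, 1, 1, 2

Roots in 𝔽_3: f(0) = 1; f(1) = 0 → root; f(2) = 0 → root.
Linear factors from roots: (x + 2), (x + 1).
Complete factorization: f(x) = (x + 1)·(x + 2)^2·(x² + 1).
Factor degrees with multiplicity: 1 + 1 + 1 + 2 = 5.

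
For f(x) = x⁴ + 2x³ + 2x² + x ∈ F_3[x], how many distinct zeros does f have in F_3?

3

Evaluate at each of the 3 elements of F_3:
f(0) = 0 → root; f(1) = 0 → root; f(2) = 0 → root.
Roots: {0, 1, 2}.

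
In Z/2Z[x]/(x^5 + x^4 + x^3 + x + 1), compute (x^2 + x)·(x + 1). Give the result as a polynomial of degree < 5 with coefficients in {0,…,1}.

x^3 + x

Multiply in Z/2Z[x]: (x^2 + x)·(x + 1) = x^3 + x.
Reduced: x^3 + x.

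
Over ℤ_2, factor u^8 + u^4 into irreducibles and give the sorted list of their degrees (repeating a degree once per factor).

1, 1, 1, 1, 1, 1, 1, 1

Write h(u) = u^8 + u^4.
Roots in ℤ_2: h(0) = 0 → root; h(1) = 0 → root.
Linear factors from roots: (u), (u + 1).
Complete factorization: h(u) = (u)^4·(u + 1)^4.
Factor degrees with multiplicity: 1 + 1 + 1 + 1 + 1 + 1 + 1 + 1 = 8.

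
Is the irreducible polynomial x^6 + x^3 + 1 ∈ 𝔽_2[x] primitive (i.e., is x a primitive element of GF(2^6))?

Write f(x) = x^6 + x^3 + 1.
|GF(2^6)^×| = 2^6 − 1 = 63. Prime factorization: 63 = 3^2·7.
f is primitive ⇔ x has order 63 in GF(2)[x]/(f), i.e. x^(63/q) ≠ 1 for each prime q | 63.
x^(21) mod f = x^3.
x^(9) mod f = 1
Since x^(9) = 1, the order of x divides 9 < 63; not primitive.

No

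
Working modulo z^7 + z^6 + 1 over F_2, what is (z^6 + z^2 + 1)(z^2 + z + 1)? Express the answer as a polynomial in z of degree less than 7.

Multiply in F_2[z]: (z^6 + z^2 + 1)·(z^2 + z + 1) = z^8 + z^7 + z^6 + z^4 + z^3 + z + 1.
Reduce using z^7 ≡ z^6 + 1 (mod z^7 + z^6 + 1).
Reduced: z^6 + z^4 + z^3 + 1.

z^6 + z^4 + z^3 + 1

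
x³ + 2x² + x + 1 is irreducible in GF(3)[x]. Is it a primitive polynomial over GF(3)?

Write f(x) = x³ + 2x² + x + 1.
|GF(3^3)^×| = 3^3 − 1 = 26. Prime factorization: 26 = 2·13.
f is primitive ⇔ x has order 26 in GF(3)[x]/(f), i.e. x^(26/q) ≠ 1 for each prime q | 26.
x^(13) mod f = 2.
x^(2) mod f = x².
None equal 1, so x has full order 26; f is primitive.

Yes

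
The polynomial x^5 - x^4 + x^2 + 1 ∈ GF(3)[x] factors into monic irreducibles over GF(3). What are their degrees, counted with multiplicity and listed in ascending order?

Write g(x) = x^5 - x^4 + x^2 + 1.
Roots in GF(3): g(0) = 1; g(1) = 2; g(2) = 0 → root.
Linear factors from roots: (x + 1).
Complete factorization: g(x) = (x + 1)·(x^2 - x - 1)^2.
Factor degrees with multiplicity: 1 + 2 + 2 = 5.

1, 2, 2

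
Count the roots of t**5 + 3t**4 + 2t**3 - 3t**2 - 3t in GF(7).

Write h(t) = t**5 + 3t**4 + 2t**3 - 3t**2 - 3t.
Evaluate at each of the 7 elements of GF(7):
h(0) = 0 → root; h(1) = 0 → root; h(2) = 1; h(3) = 0 → root; h(4) = 5; h(5) = 1; h(6) = 0 → root.
Roots: {0, 1, 3, 6}.

4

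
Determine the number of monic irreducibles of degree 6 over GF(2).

The number of monic irreducibles of degree 6 over GF(2) is (1/6)·Σ_{d∣6} μ(6/d) 2^d.
Divisors of 6: 1, 2, 3, 6; μ(6/d) for each: 1, -1, -1, 1.
Σ = 2^1 − 2^2 − 2^3 + 2^6 = 54.
N = 54/6 = 9.

9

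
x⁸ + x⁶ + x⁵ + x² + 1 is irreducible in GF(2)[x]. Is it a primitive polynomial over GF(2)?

Yes

Write f(x) = x⁸ + x⁶ + x⁵ + x² + 1.
|GF(2^8)^×| = 2^8 − 1 = 255. Prime factorization: 255 = 3·5·17.
f is primitive ⇔ x has order 255 in GF(2)[x]/(f), i.e. x^(255/q) ≠ 1 for each prime q | 255.
x^(85) mod f = x⁷ + x³ + 1.
x^(51) mod f = x⁶ + x⁵ + 1.
x^(15) mod f = x⁷ + x⁶ + x⁵ + x⁴ + x² + x + 1.
None equal 1, so x has full order 255; f is primitive.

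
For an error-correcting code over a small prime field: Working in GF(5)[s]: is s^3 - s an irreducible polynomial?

No

Write g(s) = s^3 - s.
Check for roots in GF(5): g(0) = 0 → root; g(1) = 0 → root; g(2) = 1; g(3) = 4; g(4) = 0 → root.
g(0) = 0, so (s) divides g(s); g is reducible.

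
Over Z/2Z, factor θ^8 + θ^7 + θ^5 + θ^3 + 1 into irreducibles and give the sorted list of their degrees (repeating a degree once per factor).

Write h(θ) = θ^8 + θ^7 + θ^5 + θ^3 + 1.
Roots in Z/2Z: h(0) = 1; h(1) = 1.
Complete factorization: h(θ) = (θ^8 + θ^7 + θ^5 + θ^3 + 1).
Factor degrees with multiplicity: 8 = 8.

8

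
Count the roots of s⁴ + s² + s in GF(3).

Write P(s) = s⁴ + s² + s.
Evaluate at each of the 3 elements of GF(3):
P(0) = 0 → root; P(1) = 0 → root; P(2) = 1.
Roots: {0, 1}.

2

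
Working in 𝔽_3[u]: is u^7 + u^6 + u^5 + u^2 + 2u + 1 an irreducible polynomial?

Write g(u) = u^7 + u^6 + u^5 + u^2 + 2u + 1.
Check for roots in 𝔽_3: g(0) = 1; g(1) = 1; g(2) = 2.
No roots, so no linear factors.
Monic irreducibles of degree 2 over GF(3): u^2 + 1, u^2 + u + 2, u^2 + 2u + 2.
None of them divide g (all give nonzero remainder).
Degree-3 irreducible divisors: test the 8 monic irreducibles of degree 3 over GF(3).
None of them divide g (all give nonzero remainder).
No irreducible factor of degree ≤ 3 exists, so g is irreducible over GF(3).

Yes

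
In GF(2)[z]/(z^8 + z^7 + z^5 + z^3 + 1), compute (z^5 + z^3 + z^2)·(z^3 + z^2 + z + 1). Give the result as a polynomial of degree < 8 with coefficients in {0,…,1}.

Multiply in GF(2)[z]: (z^5 + z^3 + z^2)·(z^3 + z^2 + z + 1) = z^8 + z^7 + z^5 + z^2.
Reduce using z^8 ≡ z^7 + z^5 + z^3 + 1 (mod z^8 + z^7 + z^5 + z^3 + 1).
Reduced: z^3 + z^2 + 1.

z^3 + z^2 + 1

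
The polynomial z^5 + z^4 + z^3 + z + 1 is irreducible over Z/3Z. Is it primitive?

Yes

Write f(z) = z^5 + z^4 + z^3 + z + 1.
|GF(3^5)^×| = 3^5 − 1 = 242. Prime factorization: 242 = 2·11^2.
f is primitive ⇔ z has order 242 in GF(3)[z]/(f), i.e. z^(242/q) ≠ 1 for each prime q | 242.
z^(121) mod f = 2.
z^(22) mod f = z^4 + 2z^3 + z^2 + 1.
None equal 1, so z has full order 242; f is primitive.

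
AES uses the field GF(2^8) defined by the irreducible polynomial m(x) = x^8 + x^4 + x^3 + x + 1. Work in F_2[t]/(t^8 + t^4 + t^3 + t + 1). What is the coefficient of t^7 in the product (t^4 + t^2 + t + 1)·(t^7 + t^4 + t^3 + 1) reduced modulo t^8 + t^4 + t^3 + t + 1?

1

Multiply in F_2[t]: (t^4 + t^2 + t + 1)·(t^7 + t^4 + t^3 + 1) = t^11 + t^9 + t^6 + t^4 + t^3 + t^2 + t + 1.
Reduce using t^8 ≡ t^4 + t^3 + t + 1 (mod t^8 + t^4 + t^3 + t + 1).
Reduced: t^7 + t^5 + t^4 + 1.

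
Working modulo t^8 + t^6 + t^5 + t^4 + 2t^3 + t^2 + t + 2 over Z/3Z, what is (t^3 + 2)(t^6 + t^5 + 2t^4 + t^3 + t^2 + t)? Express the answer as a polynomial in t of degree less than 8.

t^7 + t^6 + t^5 + 2t^4 + 2t^3 + 2t + 1

Multiply in Z/3Z[t]: (t^3 + 2)·(t^6 + t^5 + 2t^4 + t^3 + t^2 + t) = t^9 + t^8 + 2t^7 + 2t^4 + 2t^3 + 2t^2 + 2t.
Reduce using t^8 ≡ 2t^6 + 2t^5 + 2t^4 + t^3 + 2t^2 + 2t + 1 (mod t^8 + t^6 + t^5 + t^4 + 2t^3 + t^2 + t + 2).
Reduced: t^7 + t^6 + t^5 + 2t^4 + 2t^3 + 2t + 1.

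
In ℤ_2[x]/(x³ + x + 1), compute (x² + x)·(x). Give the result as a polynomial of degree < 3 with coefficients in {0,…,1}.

x^2 + x + 1

Multiply in ℤ_2[x]: (x² + x)·(x) = x³ + x².
Reduce using x³ ≡ x + 1 (mod x³ + x + 1).
Reduced: x² + x + 1.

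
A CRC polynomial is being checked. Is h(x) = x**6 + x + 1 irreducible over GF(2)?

Yes

Check for roots in GF(2): h(0) = 1; h(1) = 1.
No roots, so no linear factors.
Monic irreducibles of degree 2 over GF(2): x**2 + x + 1.
None of them divide h (all give nonzero remainder).
Monic irreducibles of degree 3 over GF(2): x**3 + x + 1, x**3 + x**2 + 1.
None of them divide h (all give nonzero remainder).
No irreducible factor of degree ≤ 3 exists, so h is irreducible over GF(2).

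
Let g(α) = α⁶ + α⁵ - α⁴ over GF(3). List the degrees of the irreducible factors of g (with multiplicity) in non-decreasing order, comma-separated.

1, 1, 1, 1, 2

Roots in GF(3): g(0) = 0 → root; g(1) = 1; g(2) = 2.
Linear factors from roots: (α).
Complete factorization: g(α) = (α)^4·(α² + α - 1).
Factor degrees with multiplicity: 1 + 1 + 1 + 1 + 2 = 6.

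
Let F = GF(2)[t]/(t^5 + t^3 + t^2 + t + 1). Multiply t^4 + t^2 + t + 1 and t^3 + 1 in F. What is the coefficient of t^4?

1

Multiply in GF(2)[t]: (t^4 + t^2 + t + 1)·(t^3 + 1) = t^7 + t^5 + t^3 + t^2 + t + 1.
Reduce using t^5 ≡ t^3 + t^2 + t + 1 (mod t^5 + t^3 + t^2 + t + 1).
Reduced: t^4 + t + 1.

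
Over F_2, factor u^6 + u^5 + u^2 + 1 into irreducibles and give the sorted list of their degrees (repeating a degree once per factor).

1, 2, 3

Write h(u) = u^6 + u^5 + u^2 + 1.
Roots in F_2: h(0) = 1; h(1) = 0 → root.
Linear factors from roots: (u + 1).
Complete factorization: h(u) = (u + 1)·(u^2 + u + 1)·(u^3 + u^2 + 1).
Factor degrees with multiplicity: 1 + 2 + 3 = 6.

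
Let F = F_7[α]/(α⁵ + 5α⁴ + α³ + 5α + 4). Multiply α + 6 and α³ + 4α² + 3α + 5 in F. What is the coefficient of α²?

Multiply in F_7[α]: (α + 6)·(α³ + 4α² + 3α + 5) = α⁴ + 3α³ + 6α² + 2α + 2.
Reduced: α⁴ + 3α³ + 6α² + 2α + 2.

6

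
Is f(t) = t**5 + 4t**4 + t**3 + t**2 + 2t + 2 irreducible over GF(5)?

Yes

Check for roots in GF(5): f(0) = 2; f(1) = 1; f(2) = 4; f(3) = 1; f(4) = 3.
No roots, so no linear factors.
Degree-2 irreducible divisors: test the 10 monic irreducibles of degree 2 over GF(5).
None of them divide f (all give nonzero remainder).
No irreducible factor of degree ≤ 2 exists, so f is irreducible over GF(5).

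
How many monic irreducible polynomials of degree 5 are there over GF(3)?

x^(3^5) − x is the product of all monic irreducibles of degree dividing 5; Möbius inversion gives N = (1/5) Σ μ(5/d)·3^d.
Divisors of 5: 1, 5; μ(5/d) for each: -1, 1.
Σ = − 3^1 + 3^5 = 240.
N = 240/5 = 48.

48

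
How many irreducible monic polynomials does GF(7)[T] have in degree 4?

588

x^(7^4) − x is the product of all monic irreducibles of degree dividing 4; Möbius inversion gives N = (1/4) Σ μ(4/d)·7^d.
Divisors of 4: 1, 2, 4; μ(4/d) for each: 0, -1, 1.
Σ = − 7^2 + 7^4 = 2352.
N = 2352/4 = 588.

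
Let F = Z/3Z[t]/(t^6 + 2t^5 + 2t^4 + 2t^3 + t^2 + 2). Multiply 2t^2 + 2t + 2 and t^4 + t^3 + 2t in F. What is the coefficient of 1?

Multiply in Z/3Z[t]: (2t^2 + 2t + 2)·(t^4 + t^3 + 2t) = 2t^6 + t^5 + t^4 + t^2 + t.
Reduce using t^6 ≡ t^5 + t^4 + t^3 + 2t^2 + 1 (mod t^6 + 2t^5 + 2t^4 + 2t^3 + t^2 + 2).
Reduced: 2t^3 + 2t^2 + t + 2.

2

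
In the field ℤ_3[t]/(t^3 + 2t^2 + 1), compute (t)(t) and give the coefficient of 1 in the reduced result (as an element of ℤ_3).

0

Multiply in ℤ_3[t]: (t)·(t) = t^2.
Reduced: t^2.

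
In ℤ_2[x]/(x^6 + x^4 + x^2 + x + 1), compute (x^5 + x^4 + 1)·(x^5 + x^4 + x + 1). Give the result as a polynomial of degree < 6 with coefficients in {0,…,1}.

x^4 + x + 1

Multiply in ℤ_2[x]: (x^5 + x^4 + 1)·(x^5 + x^4 + x + 1) = x^10 + x^8 + x^6 + x^5 + x + 1.
Reduce using x^6 ≡ x^4 + x^2 + x + 1 (mod x^6 + x^4 + x^2 + x + 1).
Reduced: x^4 + x + 1.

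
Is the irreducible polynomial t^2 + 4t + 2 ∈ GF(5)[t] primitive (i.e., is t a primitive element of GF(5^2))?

Yes

Write f(t) = t^2 + 4t + 2.
|GF(5^2)^×| = 5^2 − 1 = 24. Prime factorization: 24 = 2^3·3.
f is primitive ⇔ t has order 24 in GF(5)[t]/(f), i.e. t^(24/q) ≠ 1 for each prime q | 24.
t^(12) mod f = 4.
t^(8) mod f = 2t + 1.
None equal 1, so t has full order 24; f is primitive.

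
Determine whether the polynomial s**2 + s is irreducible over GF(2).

No

Write g(s) = s**2 + s.
Check for roots in GF(2): g(0) = 0 → root; g(1) = 0 → root.
g(0) = 0, so (s) divides g(s); g is reducible.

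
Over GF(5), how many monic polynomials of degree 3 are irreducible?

By the necklace-counting formula, N_5(3) = (1/3) Σ_{d|3} μ(3/d)·5^d.
Divisors of 3: 1, 3; μ(3/d) for each: -1, 1.
Σ = − 5^1 + 5^3 = 120.
N = 120/3 = 40.

40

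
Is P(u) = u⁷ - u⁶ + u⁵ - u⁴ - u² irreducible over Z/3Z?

Check for roots in Z/3Z: P(0) = 0 → root; P(1) = 2; P(2) = 1.
P(0) = 0, so (u) divides P(u); P is reducible.

No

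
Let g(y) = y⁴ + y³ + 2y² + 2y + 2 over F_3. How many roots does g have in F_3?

Evaluate at each of the 3 elements of F_3:
g(0) = 2; g(1) = 2; g(2) = 2.
No element is a root.

0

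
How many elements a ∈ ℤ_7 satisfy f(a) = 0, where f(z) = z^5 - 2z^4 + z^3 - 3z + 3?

3

Evaluate at each of the 7 elements of ℤ_7:
f(0) = 3; f(1) = 0 → root; f(2) = 5; f(3) = 4; f(4) = 0 → root; f(5) = 0 → root; f(6) = 2.
Roots: {1, 4, 5}.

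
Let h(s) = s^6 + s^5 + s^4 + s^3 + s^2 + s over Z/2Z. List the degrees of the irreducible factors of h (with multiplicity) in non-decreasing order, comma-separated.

1, 1, 2, 2

Roots in Z/2Z: h(0) = 0 → root; h(1) = 0 → root.
Linear factors from roots: (s), (s + 1).
Complete factorization: h(s) = (s)·(s + 1)·(s^2 + s + 1)^2.
Factor degrees with multiplicity: 1 + 1 + 2 + 2 = 6.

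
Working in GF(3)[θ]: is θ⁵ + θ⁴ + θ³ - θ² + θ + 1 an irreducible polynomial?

Yes

Write f(θ) = θ⁵ + θ⁴ + θ³ - θ² + θ + 1.
Check for roots in GF(3): f(0) = 1; f(1) = 1; f(2) = 1.
No roots, so no linear factors.
Monic irreducibles of degree 2 over GF(3): θ² + 1, θ² + θ - 1, θ² - θ - 1.
None of them divide f (all give nonzero remainder).
No irreducible factor of degree ≤ 2 exists, so f is irreducible over GF(3).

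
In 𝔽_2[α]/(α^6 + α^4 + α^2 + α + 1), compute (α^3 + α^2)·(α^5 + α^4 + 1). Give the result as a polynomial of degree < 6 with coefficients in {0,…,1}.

Multiply in 𝔽_2[α]: (α^3 + α^2)·(α^5 + α^4 + 1) = α^8 + α^6 + α^3 + α^2.
Reduce using α^6 ≡ α^4 + α^2 + α + 1 (mod α^6 + α^4 + α^2 + α + 1).
Reduced: α^4.

α^4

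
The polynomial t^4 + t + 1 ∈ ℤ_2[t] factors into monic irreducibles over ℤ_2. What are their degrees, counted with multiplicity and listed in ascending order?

4

Write h(t) = t^4 + t + 1.
Roots in ℤ_2: h(0) = 1; h(1) = 1.
Complete factorization: h(t) = (t^4 + t + 1).
Factor degrees with multiplicity: 4 = 4.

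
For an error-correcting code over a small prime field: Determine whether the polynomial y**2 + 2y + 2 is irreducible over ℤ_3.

Write g(y) = y**2 + 2y + 2.
Check for roots in ℤ_3: g(0) = 2; g(1) = 2; g(2) = 1.
No roots. A degree-2 polynomial over a field with no linear factor is irreducible.

Yes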